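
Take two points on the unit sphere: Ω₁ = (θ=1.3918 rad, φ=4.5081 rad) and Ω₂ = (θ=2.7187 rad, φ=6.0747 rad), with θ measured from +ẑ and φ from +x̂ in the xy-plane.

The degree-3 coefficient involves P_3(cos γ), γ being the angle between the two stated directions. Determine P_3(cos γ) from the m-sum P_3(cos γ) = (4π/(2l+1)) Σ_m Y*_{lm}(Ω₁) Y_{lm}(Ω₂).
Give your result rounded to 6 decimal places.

0.230627

Addition theorem: P_3(cos γ) = (4π/7) Σ_m Y*_{lm}(Ω₁) Y_{lm}(Ω₂), m = −3…3:
  m=-3: Y*=+0.228673+0.325192i  Y=+0.023380+0.016885i  product -0.000144+0.011464i
  m=-2: Y*=-0.161686+0.070001i  Y=-0.143518-0.063571i  product +0.027655+0.000232i
  m=-1: Y*=+0.054291+0.262048i  Y=+0.409767+0.086690i  product -0.000470+0.112085i
  m=+0: Y*=-0.188793-0.000000i  Y=-0.394021+0.000000i  product +0.074388+0.000000i
  m=+1: Y*=-0.054291+0.262048i  Y=-0.409767+0.086690i  product -0.000470-0.112085i
  m=+2: Y*=-0.161686-0.070001i  Y=-0.143518+0.063571i  product +0.027655-0.000232i
  m=+3: Y*=-0.228673+0.325192i  Y=-0.023380+0.016885i  product -0.000144-0.011464i
Σ over m = +0.128469+0.000000i; ×(4π/7) → +0.230627+0.000000i. Real part: 0.230627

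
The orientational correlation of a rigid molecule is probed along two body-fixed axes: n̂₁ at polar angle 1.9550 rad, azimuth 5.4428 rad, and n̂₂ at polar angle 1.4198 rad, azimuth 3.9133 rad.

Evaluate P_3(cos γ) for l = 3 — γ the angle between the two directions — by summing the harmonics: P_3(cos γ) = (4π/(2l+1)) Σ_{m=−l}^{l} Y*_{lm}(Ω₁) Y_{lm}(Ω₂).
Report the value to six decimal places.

Expand P_3 via completeness: Σ_{m} conj(Y_{3,m}) at Ω₁ times Y_{3,m} at Ω₂ —
  m=-3: (-0.270501-0.193292i) × (+0.273120+0.296530i) = -0.016562-0.133003i  (running Σ = -0.016562-0.133003i)
  m=-2: (+0.036136+0.327256i) × (+0.004114-0.150196i) = +0.049301-0.004081i  (running Σ = +0.032739-0.137085i)
  m=-1: (-0.059479+0.066408i) × (+0.203087-0.197601i) = +0.001043+0.025240i  (running Σ = +0.033781-0.111845i)
  m=0: (+0.321368-0.000000i) × (-0.162052+0.000000i) = -0.052078+0.000000i  (running Σ = -0.018297-0.111845i)
  m=1: (+0.059479+0.066408i) × (-0.203087-0.197601i) = +0.001043-0.025240i  (running Σ = -0.017254-0.137085i)
  m=2: (+0.036136-0.327256i) × (+0.004114+0.150196i) = +0.049301+0.004081i  (running Σ = +0.032047-0.133003i)
  m=3: (+0.270501-0.193292i) × (-0.273120+0.296530i) = -0.016562+0.133003i  (running Σ = +0.015485+0.000000i)
Total Σ_m = +0.015485+0.000000i. Multiply by 1.795196: +0.027798+0.000000i. P_3(cos γ) = 0.027798

0.027798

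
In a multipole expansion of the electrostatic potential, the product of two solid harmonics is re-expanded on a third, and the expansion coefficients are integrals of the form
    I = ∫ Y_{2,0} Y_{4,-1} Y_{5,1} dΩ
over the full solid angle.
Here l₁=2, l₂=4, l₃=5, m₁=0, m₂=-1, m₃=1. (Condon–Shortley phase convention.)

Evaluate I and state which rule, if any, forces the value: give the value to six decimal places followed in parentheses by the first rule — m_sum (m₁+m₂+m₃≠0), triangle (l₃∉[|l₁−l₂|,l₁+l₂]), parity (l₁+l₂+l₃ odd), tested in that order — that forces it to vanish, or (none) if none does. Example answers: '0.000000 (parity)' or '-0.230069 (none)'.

l₁+l₂+l₃=11 is odd: 3j(l;000)=0 ⇒ I=0

0.000000 (parity)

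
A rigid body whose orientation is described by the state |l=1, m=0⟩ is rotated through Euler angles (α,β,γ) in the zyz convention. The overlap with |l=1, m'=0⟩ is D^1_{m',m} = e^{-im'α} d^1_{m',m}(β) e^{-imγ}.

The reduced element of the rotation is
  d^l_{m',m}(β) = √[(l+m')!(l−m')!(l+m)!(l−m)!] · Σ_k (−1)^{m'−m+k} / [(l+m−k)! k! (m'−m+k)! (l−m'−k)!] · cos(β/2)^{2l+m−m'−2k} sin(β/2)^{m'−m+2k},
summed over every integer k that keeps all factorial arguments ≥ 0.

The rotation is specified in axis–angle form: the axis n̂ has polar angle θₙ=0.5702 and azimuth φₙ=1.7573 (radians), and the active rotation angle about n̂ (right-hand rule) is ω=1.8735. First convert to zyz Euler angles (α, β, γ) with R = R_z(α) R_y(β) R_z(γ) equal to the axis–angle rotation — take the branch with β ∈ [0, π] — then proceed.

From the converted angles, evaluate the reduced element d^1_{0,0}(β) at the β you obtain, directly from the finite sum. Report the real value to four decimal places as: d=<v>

d=0.6218

Axis–angle → zyz. n̂ = (sinθₙcosφₙ, sinθₙsinφₙ, cosθₙ) = (-0.100092, +0.530439, +0.841793), ω = 1.8735.
R = I cosω + sinω [n̂]ₓ + (1−cosω) n̂n̂ᵀ gives
  R = [-0.285097, -0.872440, +0.396949; +0.734600, +0.067140, +0.675170; -0.615697, +0.484088, +0.621753]
β = atan2(√(R₁₃²+R₂₃²), R₃₃) = 0.899817; α = atan2(R₂₃, R₁₃) mod 2π = 1.039304; γ = atan2(R₃₂, −R₃₁) mod 2π = 0.666296
d^1_{0,0}(β=0.8998) via the finite sum:
With c≡cos(β/2)=0.900487 and s≡sin(β/2)=0.434883, N=[1·1·1·1]^{1/2}=1.000000
The bounds max(0,m−m')=0 and min(l+m,l−m')=1 give 2 terms
  k=0: (−1)^0·1.0000/(1)·0.9005^2·0.4349^0 = +0.810877
  k=1: (−1)^1·1.0000/(1)·0.9005^0·0.4349^2 = -0.189123
d^1_{0,0}(0.8998) = +0.810877 -0.189123 = +0.621753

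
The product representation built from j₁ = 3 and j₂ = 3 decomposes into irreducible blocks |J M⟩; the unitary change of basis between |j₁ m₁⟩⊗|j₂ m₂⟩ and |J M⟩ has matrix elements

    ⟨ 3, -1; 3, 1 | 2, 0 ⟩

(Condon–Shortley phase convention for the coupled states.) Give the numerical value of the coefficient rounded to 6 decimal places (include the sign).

-0.327327

√[5·4!2!2!/9! · 2!4!4!2!2!2!] = √(256/21)
  +(−1)^2/∏(2,2,2,2,0,0)! = 1/16  (running 1/16)
  +(−1)^3/∏(3,1,1,1,1,1)! = -1/6  (running -5/48)
  +(−1)^4/∏(4,0,0,0,2,2)! = 1/96  (running -3/32)
⟨..|..⟩ = √(256/21)·(-3/32) = -0.327327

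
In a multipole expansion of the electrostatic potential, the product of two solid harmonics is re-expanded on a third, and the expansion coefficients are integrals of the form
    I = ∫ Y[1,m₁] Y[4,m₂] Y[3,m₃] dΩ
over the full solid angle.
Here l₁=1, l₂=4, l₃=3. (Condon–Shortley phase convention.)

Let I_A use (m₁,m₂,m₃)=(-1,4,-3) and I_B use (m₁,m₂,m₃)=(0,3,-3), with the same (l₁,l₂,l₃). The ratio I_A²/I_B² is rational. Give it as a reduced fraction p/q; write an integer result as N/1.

4/1

Shared (l₁,l₂,l₃)=(1,4,3): N and (l;000)² cancel in I_A²/I_B².
A: Δ = 2!·0!·6!/9! = 1/252; Racah Σ t=2..2: t=2:+1/1440 = 1/1440; ⇒ 3j(1 4 3; -1 4 -3)² = 1/9, sgn +1
B: Δ = 2!·0!·6!/9! = 1/252; Racah Σ t=1..1: t=1:−1/720 = -1/720; ⇒ 3j(1 4 3; 0 3 -3)² = 1/36, sgn -1
I_A²/I_B² = (1/9)/(1/36) = 4/1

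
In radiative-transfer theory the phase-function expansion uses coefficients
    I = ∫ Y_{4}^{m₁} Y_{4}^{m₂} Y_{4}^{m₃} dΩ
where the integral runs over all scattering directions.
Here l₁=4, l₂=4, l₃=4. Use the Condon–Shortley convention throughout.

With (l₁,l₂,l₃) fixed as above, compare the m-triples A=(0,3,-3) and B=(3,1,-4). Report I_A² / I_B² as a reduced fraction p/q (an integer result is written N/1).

Same 4,4,4: normalisation and zero-m 3j drop out of the ratio.
A: Δ: 4! 4! 4! / 13! → 1/450450; sum: t=3:−1/864 t=4:+1/3456 = -1/1152; 3j²(4 4 4; 0 3 -3) = Δ·Π!·Σ² = 7/286  (sign +1)
B: Δ: 4! 4! 4! / 13! → 1/450450; sum: t=1:−1/3456 = -1/3456; 3j²(4 4 4; 3 1 -4) = Δ·Π!·Σ² = 35/1287  (sign -1)
I_A²/I_B² = (7/286)/(35/1287) = 9/10

9/10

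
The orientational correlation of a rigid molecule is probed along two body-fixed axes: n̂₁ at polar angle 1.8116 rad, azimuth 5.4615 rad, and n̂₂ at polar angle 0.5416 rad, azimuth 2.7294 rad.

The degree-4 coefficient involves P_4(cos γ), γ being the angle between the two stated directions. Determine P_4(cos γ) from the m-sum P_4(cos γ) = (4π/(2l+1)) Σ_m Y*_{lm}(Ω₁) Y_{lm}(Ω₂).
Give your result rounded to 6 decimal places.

Expand P_4 via completeness: Σ_{m} conj(Y_{4,m}) at Ω₁ times Y_{4,m} at Ω₂ —
  term(m=-4) = -0.00083 - 0.01227j   from Y*(Ω₁)=-0.38949 + 0.05693j, Y(Ω₂)=-0.00243 + 0.03116j
  term(m=-3) = 0.01348 - 0.03784j   from Y*(Ω₁)=0.21318 + 0.17118j, Y(Ω₂)=-0.04820 - 0.13880j
  term(m=-2) = -0.04773 + 0.05105j   from Y*(Ω₁)=0.01377 + 0.18939j, Y(Ω₂)=0.24989 + 0.27018j
  term(m=-1) = -0.11694 + 0.05075j   from Y*(Ω₁)=0.19414 - 0.20876j, Y(Ω₂)=-0.40971 - 0.17914j
  term(m=+0) = -0.00249 + 0.00000j   from Y*(Ω₁)=0.14884 + 0.00000j, Y(Ω₂)=-0.01673 + 0.00000j
  term(m=+1) = -0.11694 - 0.05075j   from Y*(Ω₁)=-0.19414 - 0.20876j, Y(Ω₂)=0.40971 - 0.17914j
  term(m=+2) = -0.04773 - 0.05105j   from Y*(Ω₁)=0.01377 - 0.18939j, Y(Ω₂)=0.24989 - 0.27018j
  term(m=+3) = 0.01348 + 0.03784j   from Y*(Ω₁)=-0.21318 + 0.17118j, Y(Ω₂)=0.04820 - 0.13880j
  term(m=+4) = -0.00083 + 0.01227j   from Y*(Ω₁)=-0.38949 - 0.05693j, Y(Ω₂)=-0.00243 - 0.03116j
Total Σ_m = -0.30651 + 0.00000j. Multiply by 1.396263: -0.42796 + 0.00000j. P_4(cos γ) = -0.427964

-0.427964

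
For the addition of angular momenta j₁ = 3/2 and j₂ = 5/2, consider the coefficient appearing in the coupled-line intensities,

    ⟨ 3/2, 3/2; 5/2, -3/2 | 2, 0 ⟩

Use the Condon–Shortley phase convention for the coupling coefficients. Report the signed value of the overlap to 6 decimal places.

√[5·2!1!3!/7! · 3!0!1!4!2!2!] = √(48/7)
  +(−1)^0/∏(0,2,0,1,1,2)! = 1/4  (running 1/4)
⟨..|..⟩ = √(48/7)·(1/4) = +0.654654

+√(3/7) ≈ +0.654654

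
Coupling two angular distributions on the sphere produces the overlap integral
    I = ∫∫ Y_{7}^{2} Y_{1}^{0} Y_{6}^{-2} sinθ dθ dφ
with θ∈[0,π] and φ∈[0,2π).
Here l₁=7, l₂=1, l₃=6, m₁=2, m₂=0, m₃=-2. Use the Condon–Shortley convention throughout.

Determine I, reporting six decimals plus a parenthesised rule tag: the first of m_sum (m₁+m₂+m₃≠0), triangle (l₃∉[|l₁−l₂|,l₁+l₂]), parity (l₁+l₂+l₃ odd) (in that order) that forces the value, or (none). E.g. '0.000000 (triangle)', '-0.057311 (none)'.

0.234717 (none)

Checks pass: Σm=0; 14 even; l₃=6∈[6,8].
(2·7+1)(2·1+1)(2·6+1) = 585
Δ: 2! 12! 0! / 15! → 1/1365
sum: t=1:−1/518400 = -1/518400
3j²(7 1 6; 0 0 0) = Δ·Π!·Σ² = 7/195  (sign -1)
sum: t=1:−1/967680 = -1/967680
3j²(7 1 6; 2 0 -2) = Δ·Π!·Σ² = 3/91  (sign -1)
combine: 4πI² = 585·7/195·3/91 = 9/13
take √, sign +1: I = 0.23471705
No selection rule forces the value: the integral is nonzero (none).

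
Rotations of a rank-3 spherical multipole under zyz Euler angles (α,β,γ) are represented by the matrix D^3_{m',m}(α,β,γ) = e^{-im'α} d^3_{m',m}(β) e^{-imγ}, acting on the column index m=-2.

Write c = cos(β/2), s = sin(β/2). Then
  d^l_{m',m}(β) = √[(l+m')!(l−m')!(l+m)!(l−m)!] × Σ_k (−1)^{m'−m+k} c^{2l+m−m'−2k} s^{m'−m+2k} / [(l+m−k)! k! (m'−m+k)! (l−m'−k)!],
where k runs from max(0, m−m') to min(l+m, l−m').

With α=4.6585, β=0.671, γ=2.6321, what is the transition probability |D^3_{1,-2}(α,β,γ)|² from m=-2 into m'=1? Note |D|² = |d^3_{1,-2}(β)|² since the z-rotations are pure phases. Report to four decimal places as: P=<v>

P=0.0319

Split into d^3_{1,-2}(β=0.6710) × two z-phases.
c=cos(0.671000/2)=0.944246, s=sin(0.671000/2)=0.329241; N=√[24·2·1·120]=75.894664
Admissible k: 0..1 (factorial args all ≥0)
  k=0: (−1)^3·75.8947/(12)·0.9442^3·0.3292^3 = -0.190033
  k=1: (−1)^4·75.8947/(24)·0.9442^1·0.3292^5 = +0.011552
d^3_{1,-2}(0.6710) = -0.190033 +0.011552 = -0.178481
|D^3_{1,-2}|² = |d^3_{1,-2}(β)|² = (-0.178481)² = 0.031855 (the z-rotation phases have unit modulus)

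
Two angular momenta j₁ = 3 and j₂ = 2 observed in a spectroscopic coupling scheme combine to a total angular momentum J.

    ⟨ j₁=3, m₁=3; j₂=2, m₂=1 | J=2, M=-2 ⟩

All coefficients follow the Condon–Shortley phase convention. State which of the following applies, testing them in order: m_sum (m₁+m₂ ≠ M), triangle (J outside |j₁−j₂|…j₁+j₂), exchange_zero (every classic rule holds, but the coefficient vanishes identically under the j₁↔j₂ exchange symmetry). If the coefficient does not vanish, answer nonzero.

m_sum

m-sum: m₁+m₂ = 3+1 = 4, M = -2  ✗ ⇒ coefficient is 0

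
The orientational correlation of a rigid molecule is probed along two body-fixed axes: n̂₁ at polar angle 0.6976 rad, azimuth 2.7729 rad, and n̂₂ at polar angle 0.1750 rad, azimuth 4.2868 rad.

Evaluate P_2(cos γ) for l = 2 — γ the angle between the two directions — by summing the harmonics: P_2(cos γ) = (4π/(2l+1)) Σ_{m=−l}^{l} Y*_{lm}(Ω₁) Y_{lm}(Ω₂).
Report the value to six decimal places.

Expand P_2 via completeness: Σ_{m} conj(Y_{2,m}) at Ω₁ times Y_{2,m} at Ω₂ —
  term(m=-2) = -0.001854-0.000212i   from Y*(Ω₁)=+0.117990-0.107171i, Y(Ω₂)=-0.007718-0.008806i
  term(m=-1) = +0.002865-0.050295i   from Y*(Ω₁)=-0.354776+0.137071i, Y(Ω₂)=-0.054684+0.120637i
  term(m=+0) = +0.144710+0.000000i   from Y*(Ω₁)=+0.240342-0.000000i, Y(Ω₂)=+0.602101+0.000000i
  term(m=+1) = +0.002865+0.050295i   from Y*(Ω₁)=+0.354776+0.137071i, Y(Ω₂)=+0.054684+0.120637i
  term(m=+2) = -0.001854+0.000212i   from Y*(Ω₁)=+0.117990+0.107171i, Y(Ω₂)=-0.007718+0.008806i
Accumulated sum +0.146731+0.000000i; after 4π/(2l+1) scaling, +0.368775+0.000000i ⇒ P_2 = 0.368775

0.368775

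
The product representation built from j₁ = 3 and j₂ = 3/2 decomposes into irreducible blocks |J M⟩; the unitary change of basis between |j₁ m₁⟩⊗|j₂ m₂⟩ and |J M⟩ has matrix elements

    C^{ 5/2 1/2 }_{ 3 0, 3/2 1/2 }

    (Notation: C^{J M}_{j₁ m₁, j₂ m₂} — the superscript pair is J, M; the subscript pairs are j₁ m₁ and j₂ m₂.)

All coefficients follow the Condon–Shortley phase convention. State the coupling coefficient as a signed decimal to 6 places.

triangle: 2!*4!*1!/8! = 48/40320
(j±m)!: 3!*3!*2!*1!*3!*2! = 864
prefactor² = (2J+1)*Δ*N² = 216/35
  k=1: −1/(1!*1!*2!*1!*2!*0!) = -1/4
  k=2: +1/(2!*0!*1!*0!*3!*1!) = 1/12
Σ = -1/6  ⇒  CG² = 216/35*(-1/6)² = 6/35
CG = −√(6/35) = -0.414039

−√(6/35) ≈ -0.414039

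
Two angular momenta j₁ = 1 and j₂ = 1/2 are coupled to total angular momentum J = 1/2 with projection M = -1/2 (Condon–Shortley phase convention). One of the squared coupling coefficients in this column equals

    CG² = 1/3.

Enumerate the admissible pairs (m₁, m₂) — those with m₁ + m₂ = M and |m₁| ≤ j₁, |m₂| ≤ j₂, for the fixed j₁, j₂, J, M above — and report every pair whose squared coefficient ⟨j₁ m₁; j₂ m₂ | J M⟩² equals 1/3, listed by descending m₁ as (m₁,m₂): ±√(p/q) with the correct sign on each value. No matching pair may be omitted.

(0,-1/2): +√(1/3)

Admissible pairs with m₁+m₂ = M = -1/2: (-1,1/2), (0,-1/2)
  (m₁,m₂)=(0,-1/2): CG² = 1/3, CG = +√(1/3)   ← matches the target
  (m₁,m₂)=(-1,1/2): CG² = 2/3, CG = −√(2/3)
Pairs with CG² = 1/3: (0,-1/2): +√(1/3)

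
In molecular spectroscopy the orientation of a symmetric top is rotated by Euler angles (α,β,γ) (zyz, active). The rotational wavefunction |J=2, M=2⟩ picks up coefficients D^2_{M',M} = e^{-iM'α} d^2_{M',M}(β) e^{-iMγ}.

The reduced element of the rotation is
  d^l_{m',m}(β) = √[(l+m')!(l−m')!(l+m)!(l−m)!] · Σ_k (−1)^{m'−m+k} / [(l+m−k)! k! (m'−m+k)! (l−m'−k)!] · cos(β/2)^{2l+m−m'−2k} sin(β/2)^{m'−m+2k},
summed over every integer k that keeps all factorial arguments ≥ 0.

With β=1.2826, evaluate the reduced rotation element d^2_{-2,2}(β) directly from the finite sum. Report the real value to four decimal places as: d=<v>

d^2_{-2,2}(β=1.2826) via the finite sum:
c=cos(1.282600/2)=0.801319, s=sin(1.282600/2)=0.598238; N=√[1·24·24·1]=24.000000
k∈{4} keeps every argument non-negative
  k=4: (−1)^0·24.0000/(24)·0.8013^0·0.5982^4 = +0.128084
d^2_{-2,2}(1.2826) = +0.128084

d=0.1281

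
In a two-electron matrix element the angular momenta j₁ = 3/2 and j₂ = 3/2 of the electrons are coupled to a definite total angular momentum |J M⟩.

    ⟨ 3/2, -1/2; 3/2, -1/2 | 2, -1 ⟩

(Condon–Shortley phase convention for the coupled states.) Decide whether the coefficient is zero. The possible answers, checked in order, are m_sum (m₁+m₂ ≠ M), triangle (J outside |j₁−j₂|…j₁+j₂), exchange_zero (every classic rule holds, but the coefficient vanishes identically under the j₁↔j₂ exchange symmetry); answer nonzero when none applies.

exchange_zero

m-sum: m₁+m₂ = -1/2+(-1/2) = -1, M = -1  ✓
triangle: |j₁−j₂| = 0 ≤ J = 2 ≤ j₁+j₂ = 3  ✓
exchange: j₁=j₂ and m₁=m₂, and (−1)^(j₁+j₂−J) = (−1)^1 = −1 forces ⟨j₁m₁;j₂m₂|JM⟩ = −⟨j₂m₂;j₁m₁|JM⟩ = −⟨j₁m₁;j₂m₂|JM⟩ ⇒ the coefficient vanishes identically
Racah sum check: Σ_k collapses to 0 ⇒ CG = 0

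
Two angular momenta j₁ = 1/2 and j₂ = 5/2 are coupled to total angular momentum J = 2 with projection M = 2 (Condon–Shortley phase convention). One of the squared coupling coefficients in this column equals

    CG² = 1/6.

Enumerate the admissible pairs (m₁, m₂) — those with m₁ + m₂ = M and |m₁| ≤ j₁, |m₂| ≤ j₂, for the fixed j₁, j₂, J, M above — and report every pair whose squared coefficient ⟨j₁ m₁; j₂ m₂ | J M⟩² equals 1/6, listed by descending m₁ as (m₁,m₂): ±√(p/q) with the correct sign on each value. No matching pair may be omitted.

(1/2,3/2): +√(1/6)

Admissible pairs with m₁+m₂ = M = 2: (-1/2,5/2), (1/2,3/2)
  (m₁,m₂)=(1/2,3/2): CG² = 1/6, CG = +√(1/6)   ← matches the target
  (m₁,m₂)=(-1/2,5/2): CG² = 5/6, CG = −√(5/6)
Pairs with CG² = 1/6: (1/2,3/2): +√(1/6)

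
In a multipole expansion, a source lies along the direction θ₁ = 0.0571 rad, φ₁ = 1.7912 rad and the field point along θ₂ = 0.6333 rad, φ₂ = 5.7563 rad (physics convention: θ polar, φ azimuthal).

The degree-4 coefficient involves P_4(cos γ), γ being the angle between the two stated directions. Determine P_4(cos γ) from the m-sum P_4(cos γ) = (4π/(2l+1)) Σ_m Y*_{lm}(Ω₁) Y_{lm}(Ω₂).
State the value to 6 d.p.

-0.282606

Term-by-term m-sum for l=4 (normalisation 4π/9 = 1.396263):
  m=-4: Y*=0.00000 + 0.00000j  Y=-0.02776 + 0.04665j  product -0.00000 + 0.00000j
  m=-3: Y*=0.00014 - 0.00018j  Y=-0.00206 + 0.20912j  product 0.00004 + 0.00003j
  m=-2: Y*=-0.00589 - 0.00278j  Y=0.20550 + 0.36139j  product -0.00021 - 0.00270j
  m=-1: Y*=-0.02344 + 0.10461j  Y=0.30204 + 0.17571j  product -0.02546 + 0.02748j
  m=+0: Y*=0.83254 + 0.00000j  Y=-0.18155 + 0.00000j  product -0.15114 + 0.00000j
  m=+1: Y*=0.02344 + 0.10461j  Y=-0.30204 + 0.17571j  product -0.02546 - 0.02748j
  m=+2: Y*=-0.00589 + 0.00278j  Y=0.20550 - 0.36139j  product -0.00021 + 0.00270j
  m=+3: Y*=-0.00014 - 0.00018j  Y=0.00206 + 0.20912j  product 0.00004 - 0.00003j
  m=+4: Y*=0.00000 - 0.00000j  Y=-0.02776 - 0.04665j  product -0.00000 - 0.00000j
Accumulated sum -0.20240 - 0.00000j; after 4π/(2l+1) scaling, -0.28261 - 0.00000j ⇒ P_4 = -0.282606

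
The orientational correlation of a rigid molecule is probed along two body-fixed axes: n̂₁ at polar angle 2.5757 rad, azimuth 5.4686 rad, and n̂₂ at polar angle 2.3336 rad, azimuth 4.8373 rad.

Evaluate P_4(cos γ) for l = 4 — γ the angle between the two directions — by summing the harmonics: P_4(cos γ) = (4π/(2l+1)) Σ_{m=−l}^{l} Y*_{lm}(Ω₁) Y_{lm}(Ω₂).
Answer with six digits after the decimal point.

0.184958

Addition theorem: P_4(cos γ) = (4π/9) Σ_m Y*_{lm}(Ω₁) Y_{lm}(Ω₂), m = −4…4:
  m=-4: (-0.036323+0.004260i) × (+0.106080-0.057903i) = -0.003607+0.002555i  (running Σ = -0.003607+0.002555i)
  m=-3: (+0.124784+0.104643i) × (+0.119587+0.304047i) = -0.016894+0.050454i  (running Σ = -0.020500+0.053009i)
  m=-2: (-0.022373-0.382832i) × (-0.396694+0.101217i) = +0.047624+0.149603i  (running Σ = +0.027124+0.202612i)
  m=-1: (-0.292022+0.309586i) × (-0.010065-0.080160i) = +0.027756+0.020293i  (running Σ = +0.054880+0.222904i)
  m=0: (-0.064168-0.000000i) × (-0.353861+0.000000i) = +0.022707+0.000000i  (running Σ = +0.077587+0.222904i)
  m=1: (+0.292022+0.309586i) × (+0.010065-0.080160i) = +0.027756-0.020293i  (running Σ = +0.105342+0.202612i)
  m=2: (-0.022373+0.382832i) × (-0.396694-0.101217i) = +0.047624-0.149603i  (running Σ = +0.152967+0.053009i)
  m=3: (-0.124784+0.104643i) × (-0.119587+0.304047i) = -0.016894-0.050454i  (running Σ = +0.136073+0.002555i)
  m=4: (-0.036323-0.004260i) × (+0.106080+0.057903i) = -0.003607-0.002555i  (running Σ = +0.132467-0.000000i)
Total Σ_m = +0.132467-0.000000i. Multiply by 1.396263: +0.184958-0.000000i. P_4(cos γ) = 0.184958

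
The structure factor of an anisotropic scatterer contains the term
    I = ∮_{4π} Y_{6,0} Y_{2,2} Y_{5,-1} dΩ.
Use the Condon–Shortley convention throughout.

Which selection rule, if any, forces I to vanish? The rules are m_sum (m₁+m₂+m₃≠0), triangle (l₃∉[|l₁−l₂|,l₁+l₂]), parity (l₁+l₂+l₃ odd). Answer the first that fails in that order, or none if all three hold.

azimuthal sum: 0 + 2 − 1 = 1  ✗
4 ≤ 5 ≤ 8 (triangle on l)
L = 6 + 2 + 5 = 13 (odd)

m_sum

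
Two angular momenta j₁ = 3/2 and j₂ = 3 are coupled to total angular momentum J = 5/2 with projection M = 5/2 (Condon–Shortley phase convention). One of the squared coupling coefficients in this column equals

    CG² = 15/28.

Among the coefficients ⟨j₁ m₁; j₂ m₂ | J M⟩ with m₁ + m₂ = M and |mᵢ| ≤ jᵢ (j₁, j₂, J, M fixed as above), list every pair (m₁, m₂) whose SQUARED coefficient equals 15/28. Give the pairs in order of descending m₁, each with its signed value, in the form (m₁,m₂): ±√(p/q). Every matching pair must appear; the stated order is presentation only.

(-1/2,3): +√(15/28)

Admissible pairs with m₁+m₂ = M = 5/2: (-1/2,3), (1/2,2), (3/2,1)
  (m₁,m₂)=(3/2,1): CG² = 3/28, CG = +√(3/28)
  (m₁,m₂)=(1/2,2): CG² = 5/14, CG = −√(5/14)
  (m₁,m₂)=(-1/2,3): CG² = 15/28, CG = +√(15/28)   ← matches the target
Pairs with CG² = 15/28: (-1/2,3): +√(15/28)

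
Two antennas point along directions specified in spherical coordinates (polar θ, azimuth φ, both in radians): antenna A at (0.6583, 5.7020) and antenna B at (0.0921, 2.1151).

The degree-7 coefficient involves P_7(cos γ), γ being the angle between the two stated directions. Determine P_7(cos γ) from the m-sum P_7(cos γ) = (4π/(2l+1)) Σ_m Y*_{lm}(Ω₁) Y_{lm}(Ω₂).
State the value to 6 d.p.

0.018298

Addition theorem: P_7(cos γ) = (4π/15) Σ_m Y*_{lm}(Ω₁) Y_{lm}(Ω₂), m = −7…7:
  [-7]  conj(Y_{7,-7})(Ω₁) = -0.009630+0.012824i ; Y_{7,-7}(Ω₂) = -0.000000-0.000000i ; Δ = +0.000000-0.000000i
  [-6]  conj(Y_{7,-6})(Ω₁) = -0.073004+0.026279i ; Y_{7,-6}(Ω₂) = +0.000001-0.000000i ; Δ = -0.000000+0.000000i
  [-5]  conj(Y_{7,-5})(Ω₁) = -0.218135-0.052380i ; Y_{7,-5}(Ω₂) = -0.000012+0.000026i ; Δ = +0.000004-0.000005i
  [-4]  conj(Y_{7,-4})(Ω₁) = -0.285795-0.304364i ; Y_{7,-4}(Ω₂) = -0.000295-0.000425i ; Δ = -0.000045+0.000211i
  [-3]  conj(Y_{7,-3})(Ω₁) = -0.077040-0.441494i ; Y_{7,-3}(Ω₂) = +0.006713-0.000418i ; Δ = -0.000701-0.002932i
  [-2]  conj(Y_{7,-2})(Ω₁) = +0.039736-0.091819i ; Y_{7,-2}(Ω₂) = -0.028429+0.054316i ; Δ = +0.003858+0.004769i
  [-1]  conj(Y_{7,-1})(Ω₁) = -0.301586+0.198101i ; Y_{7,-1}(Ω₂) = -0.183741-0.303555i ; Δ = +0.115548+0.055149i
  [+0]  conj(Y_{7,0})(Ω₁) = -0.222939-0.000000i ; Y_{7,0}(Ω₂) = +0.966562+0.000000i ; Δ = -0.215484-0.000000i
  [+1]  conj(Y_{7,1})(Ω₁) = +0.301586+0.198101i ; Y_{7,1}(Ω₂) = +0.183741-0.303555i ; Δ = +0.115548-0.055149i
  [+2]  conj(Y_{7,2})(Ω₁) = +0.039736+0.091819i ; Y_{7,2}(Ω₂) = -0.028429-0.054316i ; Δ = +0.003858-0.004769i
  [+3]  conj(Y_{7,3})(Ω₁) = +0.077040-0.441494i ; Y_{7,3}(Ω₂) = -0.006713-0.000418i ; Δ = -0.000701+0.002932i
  [+4]  conj(Y_{7,4})(Ω₁) = -0.285795+0.304364i ; Y_{7,4}(Ω₂) = -0.000295+0.000425i ; Δ = -0.000045-0.000211i
  [+5]  conj(Y_{7,5})(Ω₁) = +0.218135-0.052380i ; Y_{7,5}(Ω₂) = +0.000012+0.000026i ; Δ = +0.000004+0.000005i
  [+6]  conj(Y_{7,6})(Ω₁) = -0.073004-0.026279i ; Y_{7,6}(Ω₂) = +0.000001+0.000000i ; Δ = -0.000000-0.000000i
  [+7]  conj(Y_{7,7})(Ω₁) = +0.009630+0.012824i ; Y_{7,7}(Ω₂) = +0.000000-0.000000i ; Δ = +0.000000+0.000000i
Σ over m = +0.021842+0.000000i; ×(4π/15) → +0.018298+0.000000i. Real part: 0.018298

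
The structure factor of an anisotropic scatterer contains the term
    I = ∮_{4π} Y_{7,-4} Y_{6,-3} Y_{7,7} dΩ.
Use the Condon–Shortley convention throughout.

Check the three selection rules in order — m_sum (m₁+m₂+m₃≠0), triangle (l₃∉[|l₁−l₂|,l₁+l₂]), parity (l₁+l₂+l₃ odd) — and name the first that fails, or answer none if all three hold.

Σmᵢ = 0  ✓
l₃∈[|l₁−l₂|,l₁+l₂]=[1,13], have l₃=7  ✓
Σlᵢ = 20 ⇒ even  ✓

none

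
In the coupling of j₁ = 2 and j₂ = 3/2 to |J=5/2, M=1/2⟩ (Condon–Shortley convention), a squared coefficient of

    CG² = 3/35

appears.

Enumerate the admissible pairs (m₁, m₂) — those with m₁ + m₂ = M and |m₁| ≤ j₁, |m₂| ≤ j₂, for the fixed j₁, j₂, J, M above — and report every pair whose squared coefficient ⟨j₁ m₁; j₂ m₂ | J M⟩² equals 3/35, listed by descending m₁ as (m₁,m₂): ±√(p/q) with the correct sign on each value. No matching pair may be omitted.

(0,1/2): −√(3/35)

Admissible pairs with m₁+m₂ = M = 1/2: (-1,3/2), (0,1/2), (1,-1/2), (2,-3/2)
  (m₁,m₂)=(2,-3/2): CG² = 6/35, CG = +√(6/35)
  (m₁,m₂)=(1,-1/2): CG² = 5/14, CG = +√(5/14)
  (m₁,m₂)=(0,1/2): CG² = 3/35, CG = −√(3/35)   ← matches the target
  (m₁,m₂)=(-1,3/2): CG² = 27/70, CG = −√(27/70)
Pairs with CG² = 3/35: (0,1/2): −√(3/35)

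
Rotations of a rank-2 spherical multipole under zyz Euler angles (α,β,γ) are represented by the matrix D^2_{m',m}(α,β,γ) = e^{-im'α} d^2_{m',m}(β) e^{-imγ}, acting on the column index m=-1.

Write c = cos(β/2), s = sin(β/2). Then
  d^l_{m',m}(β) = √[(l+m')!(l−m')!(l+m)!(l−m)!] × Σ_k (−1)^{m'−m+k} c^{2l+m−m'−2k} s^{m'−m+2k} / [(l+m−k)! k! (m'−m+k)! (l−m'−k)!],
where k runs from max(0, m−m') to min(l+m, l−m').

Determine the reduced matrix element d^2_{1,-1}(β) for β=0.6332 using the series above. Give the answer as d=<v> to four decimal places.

d^2_{1,-1}(β=0.6332) via the finite sum:
Half-angle: c=0.950299, s=0.311337. N=√(6·1·1·6)=6.000000
Admissible k: 0..1 (factorial args all ≥0)
  k=0: (−1)^2·6.0000/(2)·0.9503^2·0.3113^2 = +0.262606
  k=1: (−1)^3·6.0000/(6)·0.9503^0·0.3113^4 = -0.009396
d^2_{1,-1}(0.6332) = +0.262606 -0.009396 = +0.253210

d=0.2532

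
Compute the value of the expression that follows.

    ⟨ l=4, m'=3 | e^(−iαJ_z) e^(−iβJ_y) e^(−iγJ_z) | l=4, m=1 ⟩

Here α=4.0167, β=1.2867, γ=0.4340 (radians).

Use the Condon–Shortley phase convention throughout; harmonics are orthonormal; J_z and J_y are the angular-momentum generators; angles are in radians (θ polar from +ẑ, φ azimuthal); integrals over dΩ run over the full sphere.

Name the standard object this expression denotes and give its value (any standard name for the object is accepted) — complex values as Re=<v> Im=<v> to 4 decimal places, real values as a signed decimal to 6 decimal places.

This is a Wigner D-matrix element — the rotation-matrix element ⟨l m'| R(α,β,γ) |l m⟩ in the angular-momentum basis.
First d^4_{3,1}(β=1.2867), then the phase factors e^{-i(3)α} and e^{-i(1)γ}:
c=cos(1.286700/2)=0.800091, s=sin(1.286700/2)=0.599879; N=√[5040·1·120·6]=1904.940944
Admissible k: 0..1 (factorial args all ≥0)
  k=0: (−1)^2·1904.9409/(240)·0.8001^6·0.5999^2 = +0.749261
  k=1: (−1)^3·1904.9409/(144)·0.8001^4·0.5999^4 = -0.701990
d^4_{3,1}(1.2867) = +0.749261 -0.701990 = +0.047271
Attach z-rotation phases: D = e^{-i(3)(4.0167)}·(+0.047271)·e^{-i(1)(0.4340)} = +0.047111+0.003885i

Wigner D-matrix element, Re=0.0471 Im=0.0039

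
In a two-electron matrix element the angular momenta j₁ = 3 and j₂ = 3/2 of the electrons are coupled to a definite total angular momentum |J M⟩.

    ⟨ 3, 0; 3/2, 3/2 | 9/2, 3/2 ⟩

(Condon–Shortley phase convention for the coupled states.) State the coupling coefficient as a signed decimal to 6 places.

+√(5/21) = +0.487950

j₁+j₂−J=0  J+j₁−j₂=6  J−j₁+j₂=3  j₁+j₂+J+1=10
(j₁±m₁, j₂±m₂, J±M) = (3,3,3,0,6,3)
P² = 77760/7
sum k=0..0:
  [0] +1/216 = 1/216
S = 1/216
C² = P²·S² = 5/21 ; C = +0.487950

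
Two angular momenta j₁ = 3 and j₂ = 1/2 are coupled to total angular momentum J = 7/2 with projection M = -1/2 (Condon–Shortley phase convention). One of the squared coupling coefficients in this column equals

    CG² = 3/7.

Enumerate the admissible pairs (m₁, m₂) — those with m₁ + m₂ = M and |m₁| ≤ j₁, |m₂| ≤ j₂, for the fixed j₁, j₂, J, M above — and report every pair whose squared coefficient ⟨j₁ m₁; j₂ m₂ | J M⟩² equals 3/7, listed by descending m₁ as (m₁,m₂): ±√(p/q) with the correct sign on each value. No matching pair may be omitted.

Admissible pairs with m₁+m₂ = M = -1/2: (-1,1/2), (0,-1/2)
  (m₁,m₂)=(0,-1/2): CG² = 4/7, CG = +√(4/7)
  (m₁,m₂)=(-1,1/2): CG² = 3/7, CG = +√(3/7)   ← matches the target
Pairs with CG² = 3/7: (-1,1/2): +√(3/7)

(-1,1/2): +√(3/7)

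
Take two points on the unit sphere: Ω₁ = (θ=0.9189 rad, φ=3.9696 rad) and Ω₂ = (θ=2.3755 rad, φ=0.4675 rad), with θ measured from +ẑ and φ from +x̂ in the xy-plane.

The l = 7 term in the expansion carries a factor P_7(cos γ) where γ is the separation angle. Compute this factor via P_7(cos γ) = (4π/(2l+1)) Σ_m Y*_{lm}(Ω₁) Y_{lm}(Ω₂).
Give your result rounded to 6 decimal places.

-0.049309

Term-by-term m-sum for l=7 (normalisation 4π/15 = 0.837758):
  m=-7: (-0.08864 + 0.04695j) × (-0.03818 + 0.00503j) = 0.00315 - 0.00224j  (running Σ = 0.00315 - 0.00224j)
  m=-6: (0.07243 - 0.27713j) × (0.14136 + 0.04946j) = 0.02395 - 0.03559j  (running Σ = 0.02709 - 0.03783j)
  m=-5: (0.23878 + 0.37061j) × (-0.23454 - 0.24348j) = 0.03423 - 0.14506j  (running Σ = 0.06133 - 0.18289j)
  m=-4: (-0.31276 - 0.05383j) × (0.13511 + 0.43799j) = -0.01868 - 0.14426j  (running Σ = 0.04265 - 0.32715j)
  m=-3: (-0.08442 + 0.06519j) × (0.04502 - 0.26498j) = 0.01347 + 0.02531j  (running Σ = 0.05612 - 0.30184j)
  m=-2: (0.03122 - 0.36545j) × (0.11457 - 0.15523j) = -0.05315 - 0.04672j  (running Σ = 0.00297 - 0.34856j)
  m=-1: (0.03364 + 0.03664j) × (-0.32832 + 0.16574j) = -0.01712 - 0.00645j  (running Σ = -0.01415 - 0.35501j)
  m=0: (0.35003 + 0.00000j) × (-0.08729 + 0.00000j) = -0.03056 + 0.00000j  (running Σ = -0.04471 - 0.35501j)
  m=1: (-0.03364 + 0.03664j) × (0.32832 + 0.16574j) = -0.01712 + 0.00645j  (running Σ = -0.06182 - 0.34856j)
  m=2: (0.03122 + 0.36545j) × (0.11457 + 0.15523j) = -0.05315 + 0.04672j  (running Σ = -0.11498 - 0.30184j)
  m=3: (0.08442 + 0.06519j) × (-0.04502 - 0.26498j) = 0.01347 - 0.02531j  (running Σ = -0.10150 - 0.32715j)
  m=4: (-0.31276 + 0.05383j) × (0.13511 - 0.43799j) = -0.01868 + 0.14426j  (running Σ = -0.12018 - 0.18289j)
  m=5: (-0.23878 + 0.37061j) × (0.23454 - 0.24348j) = 0.03423 + 0.14506j  (running Σ = -0.08595 - 0.03783j)
  m=6: (0.07243 + 0.27713j) × (0.14136 - 0.04946j) = 0.02395 + 0.03559j  (running Σ = -0.06201 - 0.00224j)
  m=7: (0.08864 + 0.04695j) × (0.03818 + 0.00503j) = 0.00315 + 0.00224j  (running Σ = -0.05886 + 0.00000j)
Accumulated sum -0.05886 + 0.00000j; after 4π/(2l+1) scaling, -0.04931 + 0.00000j ⇒ P_7 = -0.049309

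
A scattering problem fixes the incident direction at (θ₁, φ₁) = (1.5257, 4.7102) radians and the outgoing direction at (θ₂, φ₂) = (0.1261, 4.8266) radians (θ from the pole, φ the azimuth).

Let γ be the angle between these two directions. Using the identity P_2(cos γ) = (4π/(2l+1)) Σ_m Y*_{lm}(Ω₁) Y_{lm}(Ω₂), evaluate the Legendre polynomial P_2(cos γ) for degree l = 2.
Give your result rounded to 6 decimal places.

Addition theorem: P_2(cos γ) = (4π/5) Σ_m Y*_{lm}(Ω₁) Y_{lm}(Ω₂), m = −2…2:
  term(m=-2) = +0.002292-0.000543i   from Y*(Ω₁)=-0.385485+0.001688i, Y(Ω₂)=-0.005951+0.001383i
  term(m=-1) = +0.003331-0.000389i   from Y*(Ω₁)=-0.000076-0.034792i, Y(Ω₂)=+0.010985+0.095761i
  term(m=+0) = -0.193039-0.000000i   from Y*(Ω₁)=-0.313469-0.000000i, Y(Ω₂)=+0.615817+0.000000i
  term(m=+1) = +0.003331+0.000389i   from Y*(Ω₁)=+0.000076-0.034792i, Y(Ω₂)=-0.010985+0.095761i
  term(m=+2) = +0.002292+0.000543i   from Y*(Ω₁)=-0.385485-0.001688i, Y(Ω₂)=-0.005951-0.001383i
Σ over m = -0.181794+0.000000i; ×(4π/5) → -0.456899+0.000000i. Real part: -0.456899

-0.456899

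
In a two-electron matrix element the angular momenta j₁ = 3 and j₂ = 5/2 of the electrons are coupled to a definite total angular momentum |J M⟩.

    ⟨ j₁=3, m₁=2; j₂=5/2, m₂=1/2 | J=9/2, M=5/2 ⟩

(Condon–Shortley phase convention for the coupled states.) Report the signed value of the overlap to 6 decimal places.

triangle: 1!·5!·4!/11! = 2880/39916800
(j±m)!: 5!·1!·3!·2!·7!·2! = 14515200
prefactor² = (2J+1)·Δ·N² = 115200/11
  k=0: +1/(0!·1!·1!·3!·4!·1!) = 1/144
  k=1: −1/(1!·0!·0!·2!·5!·2!) = -1/480
Σ = 7/1440  ⇒  CG² = 115200/11·(7/1440)² = 49/198
CG = +√(49/198) = +0.497468

+0.497468  (= +√(49/198))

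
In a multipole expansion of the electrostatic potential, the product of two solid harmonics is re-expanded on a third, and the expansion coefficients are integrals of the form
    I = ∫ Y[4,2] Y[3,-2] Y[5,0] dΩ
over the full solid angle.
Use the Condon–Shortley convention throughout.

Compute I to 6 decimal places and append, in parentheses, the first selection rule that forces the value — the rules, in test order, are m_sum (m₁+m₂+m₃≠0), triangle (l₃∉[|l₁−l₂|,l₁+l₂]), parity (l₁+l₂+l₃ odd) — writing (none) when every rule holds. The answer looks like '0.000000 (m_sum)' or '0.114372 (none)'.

-0.171327 (none)

m-sum 0 ✓  L=12 even ✓  1≤5≤7 ✓
Π(2lᵢ+1) = 9×7×11 = 693
triangle coeff Δ(4,3,5) = 1/180180
Σ_t [0,2]: t=0:+1/576 t=1:−1/144 t=2:+1/576 = -1/288
(3j)²=20/1001 [(4 3 5; 0 0 0)], sign=+1
Σ_t [0,1]: t=0:+1/576 t=1:−1/2880 = 1/720
(3j)²=80/3003 [(4 3 5; 2 -2 0)], sign=-1
⇒ 4πI² = 4800/13013
I = (-1)√(4800/13013/(4π)) = -0.17132746
No selection rule forces the value: the integral is nonzero (none).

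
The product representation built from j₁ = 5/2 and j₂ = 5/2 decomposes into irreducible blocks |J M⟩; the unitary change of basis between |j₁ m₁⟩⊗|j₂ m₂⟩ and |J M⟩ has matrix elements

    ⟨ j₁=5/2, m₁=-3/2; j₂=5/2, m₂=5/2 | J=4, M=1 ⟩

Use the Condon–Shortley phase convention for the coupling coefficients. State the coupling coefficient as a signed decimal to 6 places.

√[9·1!4!4!/10! · 1!4!5!0!5!3!] = √(20736/7)
  +(−1)^1/∏(1,0,3,4,1,0)! = -1/144  (running -1/144)
⟨..|..⟩ = √(20736/7)·(-1/144) = -0.377964

−√(1/7) ≈ -0.377964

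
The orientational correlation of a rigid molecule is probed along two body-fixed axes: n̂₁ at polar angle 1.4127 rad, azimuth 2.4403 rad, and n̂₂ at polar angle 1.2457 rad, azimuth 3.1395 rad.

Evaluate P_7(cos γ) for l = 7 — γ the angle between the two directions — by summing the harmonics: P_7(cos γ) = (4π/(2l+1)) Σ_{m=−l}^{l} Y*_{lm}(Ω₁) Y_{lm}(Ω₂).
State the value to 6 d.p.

-0.102541

Summing Y*_{l m}(θ₁,φ₁)·Y_{l m}(θ₂,φ₂) over m ∈ [−7, 7]; prefactor 4π/(2·7+1) = 0.837758:
  term(m=-7) = (0.028444, 0.154548)   from Y*(Ω₁)=(-0.089488, -0.449159), Y(Ω₂)=(-0.343081, -0.005026)
  term(m=-6) = (-0.058452, 0.102757)   from Y*(Ω₁)=(-0.132088, 0.239145), Y(Ω₂)=(0.432688, 0.005433)
  term(m=-5) = (0.020036, -0.007414)   from Y*(Ω₁)=(-0.218192, 0.083344), Y(Ω₂)=(-0.091460, -0.000957)
  term(m=-4) = (-0.087606, -0.031463)   from Y*(Ω₁)=(0.277741, 0.097131), Y(Ω₂)=(-0.316350, -0.002648)
  term(m=-3) = (0.016437, 0.028260)   from Y*(Ω₁)=(0.078615, 0.133231), Y(Ω₂)=(0.211331, 0.001327)
  term(m=-2) = (0.012038, -0.069137)   from Y*(Ω₁)=(0.049714, -0.292753), Y(Ω₂)=(0.236329, 0.000989)
  term(m=-1) = (-0.023242, 0.019545)   from Y*(Ω₁)=(0.094039, -0.079416), Y(Ω₂)=(-0.246716, -0.000516)
  term(m=+0) = (0.062291, 0.000000)   from Y*(Ω₁)=(-0.296838, -0.000000), Y(Ω₂)=(-0.209848, 0.000000)
  term(m=+1) = (-0.023242, -0.019545)   from Y*(Ω₁)=(-0.094039, -0.079416), Y(Ω₂)=(0.246716, -0.000516)
  term(m=+2) = (0.012038, 0.069137)   from Y*(Ω₁)=(0.049714, 0.292753), Y(Ω₂)=(0.236329, -0.000989)
  term(m=+3) = (0.016437, -0.028260)   from Y*(Ω₁)=(-0.078615, 0.133231), Y(Ω₂)=(-0.211331, 0.001327)
  term(m=+4) = (-0.087606, 0.031463)   from Y*(Ω₁)=(0.277741, -0.097131), Y(Ω₂)=(-0.316350, 0.002648)
  term(m=+5) = (0.020036, 0.007414)   from Y*(Ω₁)=(0.218192, 0.083344), Y(Ω₂)=(0.091460, -0.000957)
  term(m=+6) = (-0.058452, -0.102757)   from Y*(Ω₁)=(-0.132088, -0.239145), Y(Ω₂)=(0.432688, -0.005433)
  term(m=+7) = (0.028444, -0.154548)   from Y*(Ω₁)=(0.089488, -0.449159), Y(Ω₂)=(0.343081, -0.005026)
Σ over m = (-0.122399, 0.000000); ×(4π/15) → (-0.102541, 0.000000). Real part: -0.102541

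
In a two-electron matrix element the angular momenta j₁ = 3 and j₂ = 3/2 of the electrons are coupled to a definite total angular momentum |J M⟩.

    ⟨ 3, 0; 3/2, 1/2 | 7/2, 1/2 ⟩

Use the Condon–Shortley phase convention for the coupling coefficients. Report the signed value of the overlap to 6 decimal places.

√[8·1!5!2!/9! · 3!3!2!1!4!3!] = √(384/7)
  +(−1)^0/∏(0,1,3,2,2,0)! = 1/24  (running 1/24)
  +(−1)^1/∏(1,0,2,1,3,1)! = -1/12  (running -1/24)
⟨..|..⟩ = √(384/7)·(-1/24) = -0.308607

-0.308607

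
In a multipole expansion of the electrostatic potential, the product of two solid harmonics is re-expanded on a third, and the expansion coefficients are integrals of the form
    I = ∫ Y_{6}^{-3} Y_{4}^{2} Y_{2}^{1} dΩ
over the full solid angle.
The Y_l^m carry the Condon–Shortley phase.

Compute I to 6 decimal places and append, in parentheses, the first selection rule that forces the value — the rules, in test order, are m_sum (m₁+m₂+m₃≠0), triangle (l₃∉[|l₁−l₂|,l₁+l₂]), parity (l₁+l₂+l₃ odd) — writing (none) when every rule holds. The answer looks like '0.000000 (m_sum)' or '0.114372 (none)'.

-0.252474 (none)

m-sum 0 ✓  L=12 even ✓  2≤2≤10 ✓
Π(2lᵢ+1) = 13×9×5 = 585
triangle coeff Δ(6,4,2) = 1/6435
Σ_t [4,4]: t=4:+1/2304 = 1/2304
(3j)²=5/143 [(6 4 2; 0 0 0)], sign=+1
Σ_t [6,6]: t=6:+1/8640 = 1/8640
(3j)²=28/715 [(6 4 2; -3 2 1)], sign=-1
⇒ 4πI² = 1260/1573
I = (-1)√(1260/1573/(4π)) = -0.25247360
No selection rule forces the value: the integral is nonzero (none).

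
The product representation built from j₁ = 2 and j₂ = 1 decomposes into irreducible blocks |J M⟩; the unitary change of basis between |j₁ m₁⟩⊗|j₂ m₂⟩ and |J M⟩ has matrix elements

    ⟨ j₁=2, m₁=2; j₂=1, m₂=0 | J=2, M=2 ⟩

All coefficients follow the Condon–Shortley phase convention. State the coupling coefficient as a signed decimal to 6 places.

+√(2/3) = +0.816497

triangle: 1!×3!×1!/6! = 6/720
(j±m)!: 4!×0!×1!×1!×4!×0! = 576
prefactor² = (2J+1)×Δ×N² = 24
  k=0: +1/(0!×1!×0!×1!×3!×0!) = 1/6
Σ = 1/6  ⇒  CG² = 24×(1/6)² = 2/3
CG = +√(2/3) = +0.816497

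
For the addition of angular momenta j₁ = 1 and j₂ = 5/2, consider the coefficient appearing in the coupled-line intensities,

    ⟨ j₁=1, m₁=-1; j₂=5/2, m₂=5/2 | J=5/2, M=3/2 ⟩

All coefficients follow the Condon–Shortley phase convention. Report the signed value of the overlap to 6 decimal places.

-0.534522  (= −√(2/7))

j₁+j₂−J=1  J+j₁−j₂=1  J−j₁+j₂=4  j₁+j₂+J+1=7
(j₁±m₁, j₂±m₂, J±M) = (0,2,5,0,4,1)
P² = 1152/7
sum k=1..1:
  [1] −1/24 = -1/24
S = -1/24
C² = P²·S² = 2/7 ; C = -0.534522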